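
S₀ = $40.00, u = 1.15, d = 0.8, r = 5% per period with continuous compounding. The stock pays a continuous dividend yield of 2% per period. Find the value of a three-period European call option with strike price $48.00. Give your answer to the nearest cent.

$3.15

Per-period risk-free factor R = e^0.05 = 1.0513; dividend-adjusted growth = e^(0.05−0.02) = 1.0305.
Risk-neutral probability p = (1.0305 − 0.8)/(1.15 − 0.8) = 0.2305/0.3500 = 0.6584
Terminal stock prices: S_uuu = 60.83, S_uud = 42.32, S_udd = 29.44, S_ddd = 20.48
Terminal payoffs (S − K): max(12.83, 0) = 12.83, max(-5.68, 0) = 0, max(-18.56, 0) = 0, max(-27.52, 0) = 0
Node uu (S = 52.9): V_uu = e^(−0.05)·[0.6584·12.8350 + 0.3416·0.0000] = 8.0389
Node ud (S = 36.8): V_ud = e^(−0.05)·[0.6584·0.0000 + 0.3416·0.0000] = 0.0000
Node dd (S = 25.6): V_dd = e^(−0.05)·[0.6584·0.0000 + 0.3416·0.0000] = 0.0000
Node u (S = 46): V_u = e^(−0.05)·[0.6584·8.0389 + 0.3416·0.0000] = 5.0350
Node d (S = 32): V_d = e^(−0.05)·[0.6584·0.0000 + 0.3416·0.0000] = 0.0000
Node 0 (S = 40): V_0 = e^(−0.05)·[0.6584·5.0350 + 0.3416·0.0000] = 3.1536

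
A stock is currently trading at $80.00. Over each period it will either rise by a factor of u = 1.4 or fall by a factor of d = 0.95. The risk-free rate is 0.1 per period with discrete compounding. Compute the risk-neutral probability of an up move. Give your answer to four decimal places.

Risk-neutral probability p = (1 + 0.1 − 0.95)/(1.4 − 0.95) = 0.1500/0.4500 = 0.3333

p = 0.3333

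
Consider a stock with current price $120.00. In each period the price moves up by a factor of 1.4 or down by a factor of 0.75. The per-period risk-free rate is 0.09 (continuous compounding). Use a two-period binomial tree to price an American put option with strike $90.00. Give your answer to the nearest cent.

Risk-neutral probability p = (e^0.09 − 0.75)/(1.4 − 0.75) = 0.3442/0.6500 = 0.5295
Terminal stock prices: S_uu = 235.2, S_ud = 126, S_dd = 67.5
Terminal payoffs (K − S): max(-145.2, 0) = 0, max(-36, 0) = 0, max(22.5, 0) = 22.5
Node u (S = 168): continuation = e^(−0.09)·[0.5295·0.0000 + 0.4705·0.0000] = 0.0000; exercise value = 0.0000 ≤ continuation, so V_u = 0.0000
Node d (S = 90): continuation = e^(−0.09)·[0.5295·0.0000 + 0.4705·22.5000] = 9.6751; exercise value = 0.0000 ≤ continuation, so V_d = 9.6751
Node 0 (S = 120): continuation = e^(−0.09)·[0.5295·0.0000 + 0.4705·9.6751] = 4.1604; exercise value = 0.0000 ≤ continuation, so V_0 = 4.1604

$4.16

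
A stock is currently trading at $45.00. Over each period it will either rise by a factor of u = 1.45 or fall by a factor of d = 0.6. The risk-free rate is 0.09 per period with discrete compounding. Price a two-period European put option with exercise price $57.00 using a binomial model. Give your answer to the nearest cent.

Risk-neutral probability p = (1 + 0.09 − 0.6)/(1.45 − 0.6) = 0.4900/0.8500 = 0.5765
Terminal stock prices: S_uu = 94.61, S_ud = 39.15, S_dd = 16.2
Terminal payoffs (K − S): max(-37.61, 0) = 0, max(17.85, 0) = 17.85, max(40.8, 0) = 40.8
Node u (S = 65.25): V_u = 1/1.09·[0.5765·0.0000 + 0.4235·17.8500] = 6.9358
Node d (S = 27): V_d = 1/1.09·[0.5765·17.8500 + 0.4235·40.8000] = 25.2936
Node 0 (S = 45): V_0 = 1/1.09·[0.5765·6.9358 + 0.4235·25.2936] = 13.4962

$13.50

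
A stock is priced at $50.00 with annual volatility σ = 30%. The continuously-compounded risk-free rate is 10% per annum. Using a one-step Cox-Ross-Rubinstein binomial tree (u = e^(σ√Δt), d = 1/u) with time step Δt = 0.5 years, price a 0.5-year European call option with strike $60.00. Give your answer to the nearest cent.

$0.98

CRR parameters: u = e^(σ√Δt) = e^(0.3·√0.5) = 1.2363, d = 1/u = 0.8089
Per-period rate: rΔt = 0.1·0.5 = 0.05, so R = e^0.05 = 1.0513
Risk-neutral probability p = (e^0.05 − 0.8089)/(1.2363 − 0.8089) = 0.2424/0.4275 = 0.5671
Terminal stock prices: S_u = 61.82, S_d = 40.44
Terminal payoffs (S − K): max(1.816, 0) = 1.816, max(-19.56, 0) = 0
Node 0 (S = 50): V_0 = e^(−0.05)·[0.5671·1.8156 + 0.4329·0.0000] = 0.9794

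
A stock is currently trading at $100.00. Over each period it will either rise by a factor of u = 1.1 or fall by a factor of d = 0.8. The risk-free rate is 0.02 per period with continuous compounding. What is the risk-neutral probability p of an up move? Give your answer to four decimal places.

Risk-neutral probability p = (e^0.02 − 0.8)/(1.1 − 0.8) = 0.2202/0.3000 = 0.7340

p = 0.7340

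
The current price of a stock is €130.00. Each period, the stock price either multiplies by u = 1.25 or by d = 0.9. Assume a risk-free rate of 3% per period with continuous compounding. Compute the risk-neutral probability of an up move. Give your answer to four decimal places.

p = 0.3727

Risk-neutral probability p = (e^0.03 − 0.9)/(1.25 − 0.9) = 0.1305/0.3500 = 0.3727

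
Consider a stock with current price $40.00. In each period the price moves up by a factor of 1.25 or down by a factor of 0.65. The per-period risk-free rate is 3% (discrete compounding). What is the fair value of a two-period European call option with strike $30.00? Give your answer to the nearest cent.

$13.38

Risk-neutral probability p = (1 + 0.03 − 0.65)/(1.25 − 0.65) = 0.3800/0.6000 = 0.6333
Terminal stock prices: S_uu = 62.5, S_ud = 32.5, S_dd = 16.9
Terminal payoffs (S − K): max(32.5, 0) = 32.5, max(2.5, 0) = 2.5, max(-13.1, 0) = 0
Node u (S = 50): V_u = 1/1.03·[0.6333·32.5000 + 0.3667·2.5000] = 20.8738
Node d (S = 26): V_d = 1/1.03·[0.6333·2.5000 + 0.3667·0.0000] = 1.5372
Node 0 (S = 40): V_0 = 1/1.03·[0.6333·20.8738 + 0.3667·1.5372] = 13.3822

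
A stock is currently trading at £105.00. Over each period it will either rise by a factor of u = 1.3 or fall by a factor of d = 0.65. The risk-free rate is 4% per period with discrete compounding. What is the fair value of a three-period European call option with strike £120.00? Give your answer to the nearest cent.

£21.25

Risk-neutral probability p = (1 + 0.04 − 0.65)/(1.3 − 0.65) = 0.3900/0.6500 = 0.6000
Terminal stock prices: S_uuu = 230.7, S_uud = 115.3, S_udd = 57.67, S_ddd = 28.84
Terminal payoffs (S − K): max(110.7, 0) = 110.7, max(-4.657, 0) = 0, max(-62.33, 0) = 0, max(-91.16, 0) = 0
Node uu (S = 177.5): V_uu = 1/1.04·[0.6000·110.6850 + 0.4000·0.0000] = 63.8567
Node ud (S = 88.73): V_ud = 1/1.04·[0.6000·0.0000 + 0.4000·0.0000] = 0.0000
Node dd (S = 44.36): V_dd = 1/1.04·[0.6000·0.0000 + 0.4000·0.0000] = 0.0000
Node u (S = 136.5): V_u = 1/1.04·[0.6000·63.8567 + 0.4000·0.0000] = 36.8404
Node d (S = 68.25): V_d = 1/1.04·[0.6000·0.0000 + 0.4000·0.0000] = 0.0000
Node 0 (S = 105): V_0 = 1/1.04·[0.6000·36.8404 + 0.4000·0.0000] = 21.2541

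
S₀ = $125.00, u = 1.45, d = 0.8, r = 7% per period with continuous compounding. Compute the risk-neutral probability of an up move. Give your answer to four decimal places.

p = 0.4192

Risk-neutral probability p = (e^0.07 − 0.8)/(1.45 − 0.8) = 0.2725/0.6500 = 0.4192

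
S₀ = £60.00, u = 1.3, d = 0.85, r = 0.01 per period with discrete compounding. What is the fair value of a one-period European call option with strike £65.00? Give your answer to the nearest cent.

Risk-neutral probability p = (1 + 0.01 − 0.85)/(1.3 − 0.85) = 0.1600/0.4500 = 0.3556
Terminal stock prices: S_u = 78, S_d = 51
Terminal payoffs (S − K): max(13, 0) = 13, max(-14, 0) = 0
Node 0 (S = 60): V_0 = 1/1.01·[0.3556·13.0000 + 0.6444·0.0000] = 4.5765

£4.58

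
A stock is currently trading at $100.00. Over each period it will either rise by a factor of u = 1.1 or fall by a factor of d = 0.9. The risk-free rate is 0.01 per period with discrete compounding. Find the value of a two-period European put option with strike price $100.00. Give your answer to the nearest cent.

Risk-neutral probability p = (1 + 0.01 − 0.9)/(1.1 − 0.9) = 0.1100/0.2000 = 0.5500
Terminal stock prices: S_uu = 121, S_ud = 99, S_dd = 81
Terminal payoffs (K − S): max(-21, 0) = 0, max(1, 0) = 1, max(19, 0) = 19
Node u (S = 110): V_u = 1/1.01·[0.5500·0.0000 + 0.4500·1.0000] = 0.4455
Node d (S = 90): V_d = 1/1.01·[0.5500·1.0000 + 0.4500·19.0000] = 9.0099
Node 0 (S = 100): V_0 = 1/1.01·[0.5500·0.4455 + 0.4500·9.0099] = 4.2569

$4.26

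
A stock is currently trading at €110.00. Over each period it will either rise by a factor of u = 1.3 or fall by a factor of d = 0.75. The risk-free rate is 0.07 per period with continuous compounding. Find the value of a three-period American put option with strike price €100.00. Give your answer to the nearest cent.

Risk-neutral probability p = (e^0.07 − 0.75)/(1.3 − 0.75) = 0.3225/0.5500 = 0.5864
Terminal stock prices: S_uuu = 241.7, S_uud = 139.4, S_udd = 80.44, S_ddd = 46.41
Terminal payoffs (K − S): max(-141.7, 0) = 0, max(-39.43, 0) = 0, max(19.56, 0) = 19.56, max(53.59, 0) = 53.59
Node uu (S = 185.9): continuation = e^(−0.07)·[0.5864·0.0000 + 0.4136·0.0000] = 0.0000; exercise value = 0.0000 ≤ continuation, so V_uu = 0.0000
Node ud (S = 107.2): continuation = e^(−0.07)·[0.5864·0.0000 + 0.4136·19.5625] = 7.5444; exercise value = 0.0000 ≤ continuation, so V_ud = 7.5444
Node dd (S = 61.88): continuation = e^(−0.07)·[0.5864·19.5625 + 0.4136·53.5938] = 31.3644; exercise value = 38.1250 > continuation, so V_dd = 38.1250 (exercise)
Node u (S = 143): continuation = e^(−0.07)·[0.5864·0.0000 + 0.4136·7.5444] = 2.9096; exercise value = 0.0000 ≤ continuation, so V_u = 2.9096
Node d (S = 82.5): continuation = e^(−0.07)·[0.5864·7.5444 + 0.4136·38.1250] = 18.8280; exercise value = 17.5000 ≤ continuation, so V_d = 18.8280
Node 0 (S = 110): continuation = e^(−0.07)·[0.5864·2.9096 + 0.4136·18.8280] = 8.8519; exercise value = 0.0000 ≤ continuation, so V_0 = 8.8519

€8.85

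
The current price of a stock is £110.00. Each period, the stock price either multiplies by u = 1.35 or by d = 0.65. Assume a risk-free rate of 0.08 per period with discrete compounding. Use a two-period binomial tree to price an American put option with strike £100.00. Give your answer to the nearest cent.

Risk-neutral probability p = (1 + 0.08 − 0.65)/(1.35 − 0.65) = 0.4300/0.7000 = 0.6143
Terminal stock prices: S_uu = 200.5, S_ud = 96.53, S_dd = 46.48
Terminal payoffs (K − S): max(-100.5, 0) = 0, max(3.475, 0) = 3.475, max(53.52, 0) = 53.52
Node u (S = 148.5): continuation = 1/1.08·[0.6143·0.0000 + 0.3857·3.4750] = 1.2411; exercise value = 0.0000 ≤ continuation, so V_u = 1.2411
Node d (S = 71.5): continuation = 1/1.08·[0.6143·3.4750 + 0.3857·53.5250] = 21.0926; exercise value = 28.5000 > continuation, so V_d = 28.5000 (exercise)
Node 0 (S = 110): continuation = 1/1.08·[0.6143·1.2411 + 0.3857·28.5000] = 10.8845; exercise value = 0.0000 ≤ continuation, so V_0 = 10.8845

£10.88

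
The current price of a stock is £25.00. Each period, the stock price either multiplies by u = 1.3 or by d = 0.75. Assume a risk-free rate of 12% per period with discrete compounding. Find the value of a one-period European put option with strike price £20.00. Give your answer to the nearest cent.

Risk-neutral probability p = (1 + 0.12 − 0.75)/(1.3 − 0.75) = 0.3700/0.5500 = 0.6727
Terminal stock prices: S_u = 32.5, S_d = 18.75
Terminal payoffs (K − S): max(-12.5, 0) = 0, max(1.25, 0) = 1.25
Node 0 (S = 25): V_0 = 1/1.12·[0.6727·0.0000 + 0.3273·1.2500] = 0.3653

£0.37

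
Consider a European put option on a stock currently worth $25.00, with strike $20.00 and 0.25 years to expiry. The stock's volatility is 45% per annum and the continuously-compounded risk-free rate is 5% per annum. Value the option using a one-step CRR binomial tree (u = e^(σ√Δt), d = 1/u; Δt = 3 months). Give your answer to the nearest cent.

CRR parameters: u = e^(σ√Δt) = e^(0.45·√0.25) = 1.2523, d = 1/u = 0.7985
Per-period rate: rΔt = 0.05·0.25 = 0.0125, so R = e^0.0125 = 1.0126
Risk-neutral probability p = (e^0.0125 − 0.7985)/(1.2523 − 0.7985) = 0.2141/0.4538 = 0.4717
Terminal stock prices: S_u = 31.31, S_d = 19.96
Terminal payoffs (K − S): max(-11.31, 0) = 0, max(0.03709, 0) = 0.03709
Node 0 (S = 25): V_0 = e^(−0.0125)·[0.4717·0.0000 + 0.5283·0.0371] = 0.0194

$0.02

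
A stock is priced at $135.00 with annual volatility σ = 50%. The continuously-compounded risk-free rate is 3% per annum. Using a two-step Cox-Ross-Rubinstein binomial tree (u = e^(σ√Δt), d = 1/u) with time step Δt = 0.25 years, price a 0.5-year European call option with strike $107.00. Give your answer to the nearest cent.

CRR parameters: u = e^(σ√Δt) = e^(0.5·√0.25) = 1.2840, d = 1/u = 0.7788
Per-period rate: rΔt = 0.03·0.25 = 0.0075, so R = e^0.0075 = 1.0075
Risk-neutral probability p = (e^0.0075 − 0.7788)/(1.2840 − 0.7788) = 0.2287/0.5052 = 0.4527
Terminal stock prices: S_uu = 222.6, S_ud = 135, S_dd = 81.88
Terminal payoffs (S − K): max(115.6, 0) = 115.6, max(28, 0) = 28, max(-25.12, 0) = 0
Node u (S = 173.3): V_u = e^(−0.0075)·[0.4527·115.5774 + 0.5473·28.0000] = 67.1429
Node d (S = 105.1): V_d = e^(−0.0075)·[0.4527·28.0000 + 0.5473·0.0000] = 12.5816
Node 0 (S = 135): V_0 = e^(−0.0075)·[0.4527·67.1429 + 0.5473·12.5816] = 37.0042

$37.00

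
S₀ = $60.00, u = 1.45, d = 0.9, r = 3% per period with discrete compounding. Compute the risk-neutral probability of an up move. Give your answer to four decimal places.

p = 0.2364

Risk-neutral probability p = (1 + 0.03 − 0.9)/(1.45 − 0.9) = 0.1300/0.5500 = 0.2364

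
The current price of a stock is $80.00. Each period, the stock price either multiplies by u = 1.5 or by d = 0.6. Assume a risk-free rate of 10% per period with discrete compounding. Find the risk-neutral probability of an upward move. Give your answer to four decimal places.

p = 0.5556

Risk-neutral probability p = (1 + 0.1 − 0.6)/(1.5 − 0.6) = 0.5000/0.9000 = 0.5556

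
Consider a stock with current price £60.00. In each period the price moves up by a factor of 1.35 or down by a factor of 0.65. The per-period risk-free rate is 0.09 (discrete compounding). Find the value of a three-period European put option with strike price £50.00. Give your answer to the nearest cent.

Risk-neutral probability p = (1 + 0.09 − 0.65)/(1.35 − 0.65) = 0.4400/0.7000 = 0.6286
Terminal stock prices: S_uuu = 147.6, S_uud = 71.08, S_udd = 34.22, S_ddd = 16.48
Terminal payoffs (K − S): max(-97.62, 0) = 0, max(-21.08, 0) = 0, max(15.78, 0) = 15.78, max(33.52, 0) = 33.52
Node uu (S = 109.4): V_uu = 1/1.09·[0.6286·0.0000 + 0.3714·0.0000] = 0.0000
Node ud (S = 52.65): V_ud = 1/1.09·[0.6286·0.0000 + 0.3714·15.7775] = 5.3763
Node dd (S = 25.35): V_dd = 1/1.09·[0.6286·15.7775 + 0.3714·33.5225] = 20.5216
Node u (S = 81): V_u = 1/1.09·[0.6286·0.0000 + 0.3714·5.3763] = 1.8320
Node d (S = 39): V_d = 1/1.09·[0.6286·5.3763 + 0.3714·20.5216] = 10.0933
Node 0 (S = 60): V_0 = 1/1.09·[0.6286·1.8320 + 0.3714·10.0933] = 4.4959

£4.50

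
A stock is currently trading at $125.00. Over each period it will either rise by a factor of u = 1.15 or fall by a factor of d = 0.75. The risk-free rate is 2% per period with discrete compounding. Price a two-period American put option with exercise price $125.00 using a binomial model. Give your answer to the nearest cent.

$13.58

Risk-neutral probability p = (1 + 0.02 − 0.75)/(1.15 − 0.75) = 0.2700/0.4000 = 0.6750
Terminal stock prices: S_uu = 165.3, S_ud = 107.8, S_dd = 70.31
Terminal payoffs (K − S): max(-40.31, 0) = 0, max(17.19, 0) = 17.19, max(54.69, 0) = 54.69
Node u (S = 143.8): continuation = 1/1.02·[0.6750·0.0000 + 0.3250·17.1875] = 5.4764; exercise value = 0.0000 ≤ continuation, so V_u = 5.4764
Node d (S = 93.75): continuation = 1/1.02·[0.6750·17.1875 + 0.3250·54.6875] = 28.7990; exercise value = 31.2500 > continuation, so V_d = 31.2500 (exercise)
Node 0 (S = 125): continuation = 1/1.02·[0.6750·5.4764 + 0.3250·31.2500] = 13.5812; exercise value = 0.0000 ≤ continuation, so V_0 = 13.5812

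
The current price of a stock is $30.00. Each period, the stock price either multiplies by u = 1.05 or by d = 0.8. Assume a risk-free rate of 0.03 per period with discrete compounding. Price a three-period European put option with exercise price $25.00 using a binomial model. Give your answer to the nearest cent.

Risk-neutral probability p = (1 + 0.03 − 0.8)/(1.05 − 0.8) = 0.2300/0.2500 = 0.9200
Terminal stock prices: S_uuu = 34.73, S_uud = 26.46, S_udd = 20.16, S_ddd = 15.36
Terminal payoffs (K − S): max(-9.729, 0) = 0, max(-1.46, 0) = 0, max(4.84, 0) = 4.84, max(9.64, 0) = 9.64
Node uu (S = 33.08): V_uu = 1/1.03·[0.9200·0.0000 + 0.0800·0.0000] = 0.0000
Node ud (S = 25.2): V_ud = 1/1.03·[0.9200·0.0000 + 0.0800·4.8400] = 0.3759
Node dd (S = 19.2): V_dd = 1/1.03·[0.9200·4.8400 + 0.0800·9.6400] = 5.0718
Node u (S = 31.5): V_u = 1/1.03·[0.9200·0.0000 + 0.0800·0.3759] = 0.0292
Node d (S = 24): V_d = 1/1.03·[0.9200·0.3759 + 0.0800·5.0718] = 0.7297
Node 0 (S = 30): V_0 = 1/1.03·[0.9200·0.0292 + 0.0800·0.7297] = 0.0828

$0.08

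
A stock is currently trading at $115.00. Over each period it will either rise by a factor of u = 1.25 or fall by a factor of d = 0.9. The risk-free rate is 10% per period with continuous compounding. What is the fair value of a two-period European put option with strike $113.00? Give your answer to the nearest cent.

Risk-neutral probability p = (e^0.1 − 0.9)/(1.25 − 0.9) = 0.2052/0.3500 = 0.5862
Terminal stock prices: S_uu = 179.7, S_ud = 129.4, S_dd = 93.15
Terminal payoffs (K − S): max(-66.69, 0) = 0, max(-16.38, 0) = 0, max(19.85, 0) = 19.85
Node u (S = 143.8): V_u = e^(−0.1)·[0.5862·0.0000 + 0.4138·0.0000] = 0.0000
Node d (S = 103.5): V_d = e^(−0.1)·[0.5862·0.0000 + 0.4138·19.8500] = 7.4322
Node 0 (S = 115): V_0 = e^(−0.1)·[0.5862·0.0000 + 0.4138·7.4322] = 2.7828

$2.78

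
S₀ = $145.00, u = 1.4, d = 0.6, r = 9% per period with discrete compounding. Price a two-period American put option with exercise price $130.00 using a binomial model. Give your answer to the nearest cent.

Risk-neutral probability p = (1 + 0.09 − 0.6)/(1.4 − 0.6) = 0.4900/0.8000 = 0.6125
Terminal stock prices: S_uu = 284.2, S_ud = 121.8, S_dd = 52.2
Terminal payoffs (K − S): max(-154.2, 0) = 0, max(8.2, 0) = 8.2, max(77.8, 0) = 77.8
Node u (S = 203): continuation = 1/1.09·[0.6125·0.0000 + 0.3875·8.2000] = 2.9151; exercise value = 0.0000 ≤ continuation, so V_u = 2.9151
Node d (S = 87): continuation = 1/1.09·[0.6125·8.2000 + 0.3875·77.8000] = 32.2661; exercise value = 43.0000 > continuation, so V_d = 43.0000 (exercise)
Node 0 (S = 145): continuation = 1/1.09·[0.6125·2.9151 + 0.3875·43.0000] = 16.9248; exercise value = 0.0000 ≤ continuation, so V_0 = 16.9248

$16.92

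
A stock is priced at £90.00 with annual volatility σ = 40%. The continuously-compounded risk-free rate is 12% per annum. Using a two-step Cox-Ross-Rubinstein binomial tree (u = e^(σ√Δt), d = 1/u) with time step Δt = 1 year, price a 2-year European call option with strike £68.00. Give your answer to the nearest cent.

£40.77

CRR parameters: u = e^(σ√Δt) = e^(0.4·√1) = 1.4918, d = 1/u = 0.6703
Per-period rate: rΔt = 0.12·1 = 0.12, so R = e^0.12 = 1.1275
Risk-neutral probability p = (e^0.12 − 0.6703)/(1.4918 − 0.6703) = 0.4572/0.8215 = 0.5565
Terminal stock prices: S_uu = 200.3, S_ud = 90, S_dd = 40.44
Terminal payoffs (S − K): max(132.3, 0) = 132.3, max(22, 0) = 22, max(-27.56, 0) = 0
Node u (S = 134.3): V_u = e^(−0.12)·[0.5565·132.2987 + 0.4435·22.0000] = 73.9536
Node d (S = 60.33): V_d = e^(−0.12)·[0.5565·22.0000 + 0.4435·0.0000] = 10.8588
Node 0 (S = 90): V_0 = e^(−0.12)·[0.5565·73.9536 + 0.4435·10.8588] = 40.7733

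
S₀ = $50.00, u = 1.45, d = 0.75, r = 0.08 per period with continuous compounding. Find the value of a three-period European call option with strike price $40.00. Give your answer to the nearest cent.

Risk-neutral probability p = (e^0.08 − 0.75)/(1.45 − 0.75) = 0.3333/0.7000 = 0.4761
Terminal stock prices: S_uuu = 152.4, S_uud = 78.84, S_udd = 40.78, S_ddd = 21.09
Terminal payoffs (S − K): max(112.4, 0) = 112.4, max(38.84, 0) = 38.84, max(0.7812, 0) = 0.7812, max(-18.91, 0) = 0
Node uu (S = 105.1): V_uu = e^(−0.08)·[0.4761·112.4313 + 0.5239·38.8438] = 68.2003
Node ud (S = 54.38): V_ud = e^(−0.08)·[0.4761·38.8438 + 0.5239·0.7812] = 17.4503
Node dd (S = 28.12): V_dd = e^(−0.08)·[0.4761·0.7812 + 0.5239·0.0000] = 0.3434
Node u (S = 72.5): V_u = e^(−0.08)·[0.4761·68.2003 + 0.5239·17.4503] = 38.4142
Node d (S = 37.5): V_d = e^(−0.08)·[0.4761·17.4503 + 0.5239·0.3434] = 7.8358
Node 0 (S = 50): V_0 = e^(−0.08)·[0.4761·38.4142 + 0.5239·7.8358] = 20.6731

$20.67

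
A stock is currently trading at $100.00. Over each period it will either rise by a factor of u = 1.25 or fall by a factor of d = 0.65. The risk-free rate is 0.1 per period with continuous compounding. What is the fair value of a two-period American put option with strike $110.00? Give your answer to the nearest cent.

$14.14

Risk-neutral probability p = (e^0.1 − 0.65)/(1.25 − 0.65) = 0.4552/0.6000 = 0.7586
Terminal stock prices: S_uu = 156.2, S_ud = 81.25, S_dd = 42.25
Terminal payoffs (K − S): max(-46.25, 0) = 0, max(28.75, 0) = 28.75, max(67.75, 0) = 67.75
Node u (S = 125): continuation = e^(−0.1)·[0.7586·0.0000 + 0.2414·28.7500] = 6.2793; exercise value = 0.0000 ≤ continuation, so V_u = 6.2793
Node d (S = 65): continuation = e^(−0.1)·[0.7586·28.7500 + 0.2414·67.7500] = 34.5321; exercise value = 45.0000 > continuation, so V_d = 45.0000 (exercise)
Node 0 (S = 100): continuation = e^(−0.1)·[0.7586·6.2793 + 0.2414·45.0000] = 14.1388; exercise value = 10.0000 ≤ continuation, so V_0 = 14.1388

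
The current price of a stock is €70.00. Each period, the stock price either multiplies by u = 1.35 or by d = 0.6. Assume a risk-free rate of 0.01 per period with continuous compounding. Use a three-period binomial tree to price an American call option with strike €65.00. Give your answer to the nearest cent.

€21.56

Risk-neutral probability p = (e^0.01 − 0.6)/(1.35 − 0.6) = 0.4101/0.7500 = 0.5467
Terminal stock prices: S_uuu = 172.2, S_uud = 76.55, S_udd = 34.02, S_ddd = 15.12
Terminal payoffs (S − K): max(107.2, 0) = 107.2, max(11.55, 0) = 11.55, max(-30.98, 0) = 0, max(-49.88, 0) = 0
Node uu (S = 127.6): continuation = e^(−0.01)·[0.5467·107.2263 + 0.4533·11.5450] = 63.2218; exercise value = 62.5750 ≤ continuation, so V_uu = 63.2218
Node ud (S = 56.7): continuation = e^(−0.01)·[0.5467·11.5450 + 0.4533·0.0000] = 6.2492; exercise value = 0.0000 ≤ continuation, so V_ud = 6.2492
Node dd (S = 25.2): continuation = e^(−0.01)·[0.5467·0.0000 + 0.4533·0.0000] = 0.0000; exercise value = 0.0000 ≤ continuation, so V_dd = 0.0000
Node u (S = 94.5): continuation = e^(−0.01)·[0.5467·63.2218 + 0.4533·6.2492] = 37.0259; exercise value = 29.5000 ≤ continuation, so V_u = 37.0259
Node d (S = 42): continuation = e^(−0.01)·[0.5467·6.2492 + 0.4533·0.0000] = 3.3827; exercise value = 0.0000 ≤ continuation, so V_d = 3.3827
Node 0 (S = 70): continuation = e^(−0.01)·[0.5467·37.0259 + 0.4533·3.3827] = 21.5599; exercise value = 5.0000 ≤ continuation, so V_0 = 21.5599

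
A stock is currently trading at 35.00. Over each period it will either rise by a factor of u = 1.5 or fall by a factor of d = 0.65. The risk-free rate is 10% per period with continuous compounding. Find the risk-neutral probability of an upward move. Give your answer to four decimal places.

p = 0.5355

Risk-neutral probability p = (e^0.1 − 0.65)/(1.5 − 0.65) = 0.4552/0.8500 = 0.5355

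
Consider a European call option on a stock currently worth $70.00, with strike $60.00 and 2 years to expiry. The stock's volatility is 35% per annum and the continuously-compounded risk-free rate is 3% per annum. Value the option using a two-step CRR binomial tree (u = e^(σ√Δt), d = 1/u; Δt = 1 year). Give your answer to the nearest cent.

$20.53

CRR parameters: u = e^(σ√Δt) = e^(0.35·√1) = 1.4191, d = 1/u = 0.7047
Per-period rate: rΔt = 0.03·1 = 0.03, so R = e^0.03 = 1.0305
Risk-neutral probability p = (e^0.03 − 0.7047)/(1.4191 − 0.7047) = 0.3258/0.7144 = 0.4560
Terminal stock prices: S_uu = 141, S_ud = 70, S_dd = 34.76
Terminal payoffs (S − K): max(80.96, 0) = 80.96, max(10, 0) = 10, max(-25.24, 0) = 0
Node u (S = 99.33): V_u = e^(−0.03)·[0.4560·80.9627 + 0.5440·10.0000] = 41.1080
Node d (S = 49.33): V_d = e^(−0.03)·[0.4560·10.0000 + 0.5440·0.0000] = 4.4254
Node 0 (S = 70): V_0 = e^(−0.03)·[0.4560·41.1080 + 0.5440·4.4254] = 20.5280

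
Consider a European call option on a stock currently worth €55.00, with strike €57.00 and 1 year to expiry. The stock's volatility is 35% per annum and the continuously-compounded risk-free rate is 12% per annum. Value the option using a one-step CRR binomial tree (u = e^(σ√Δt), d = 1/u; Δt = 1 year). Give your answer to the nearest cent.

€11.05

CRR parameters: u = e^(σ√Δt) = e^(0.35·√1) = 1.4191, d = 1/u = 0.7047
Per-period rate: rΔt = 0.12·1 = 0.12, so R = e^0.12 = 1.1275
Risk-neutral probability p = (e^0.12 − 0.7047)/(1.4191 − 0.7047) = 0.4228/0.7144 = 0.5919
Terminal stock prices: S_u = 78.05, S_d = 38.76
Terminal payoffs (S − K): max(21.05, 0) = 21.05, max(-18.24, 0) = 0
Node 0 (S = 55): V_0 = e^(−0.12)·[0.5919·21.0487 + 0.4081·0.0000] = 11.0491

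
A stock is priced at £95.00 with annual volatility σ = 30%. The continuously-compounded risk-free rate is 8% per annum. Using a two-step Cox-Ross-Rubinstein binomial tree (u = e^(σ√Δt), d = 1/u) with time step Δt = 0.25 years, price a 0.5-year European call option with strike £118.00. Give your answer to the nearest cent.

£2.76

CRR parameters: u = e^(σ√Δt) = e^(0.3·√0.25) = 1.1618, d = 1/u = 0.8607
Per-period rate: rΔt = 0.08·0.25 = 0.02, so R = e^0.02 = 1.0202
Risk-neutral probability p = (e^0.02 − 0.8607)/(1.1618 − 0.8607) = 0.1595/0.3011 = 0.5297
Terminal stock prices: S_uu = 128.2, S_ud = 95, S_dd = 70.38
Terminal payoffs (S − K): max(10.24, 0) = 10.24, max(-23, 0) = 0, max(-47.62, 0) = 0
Node u (S = 110.4): V_u = e^(−0.02)·[0.5297·10.2366 + 0.4703·0.0000] = 5.3145
Node d (S = 81.77): V_d = e^(−0.02)·[0.5297·0.0000 + 0.4703·0.0000] = 0.0000
Node 0 (S = 95): V_0 = e^(−0.02)·[0.5297·5.3145 + 0.4703·0.0000] = 2.7591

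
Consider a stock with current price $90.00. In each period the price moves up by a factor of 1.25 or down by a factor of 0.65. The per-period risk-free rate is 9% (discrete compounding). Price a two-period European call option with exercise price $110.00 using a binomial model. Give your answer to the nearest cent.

Risk-neutral probability p = (1 + 0.09 − 0.65)/(1.25 − 0.65) = 0.4400/0.6000 = 0.7333
Terminal stock prices: S_uu = 140.6, S_ud = 73.12, S_dd = 38.03
Terminal payoffs (S − K): max(30.62, 0) = 30.62, max(-36.88, 0) = 0, max(-71.97, 0) = 0
Node u (S = 112.5): V_u = 1/1.09·[0.7333·30.6250 + 0.2667·0.0000] = 20.6040
Node d (S = 58.5): V_d = 1/1.09·[0.7333·0.0000 + 0.2667·0.0000] = 0.0000
Node 0 (S = 90): V_0 = 1/1.09·[0.7333·20.6040 + 0.2667·0.0000] = 13.8620

$13.86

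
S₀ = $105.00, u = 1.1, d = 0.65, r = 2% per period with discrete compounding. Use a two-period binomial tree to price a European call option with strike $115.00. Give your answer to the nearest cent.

Risk-neutral probability p = (1 + 0.02 − 0.65)/(1.1 − 0.65) = 0.3700/0.4500 = 0.8222
Terminal stock prices: S_uu = 127.1, S_ud = 75.08, S_dd = 44.36
Terminal payoffs (S − K): max(12.05, 0) = 12.05, max(-39.92, 0) = 0, max(-70.64, 0) = 0
Node u (S = 115.5): V_u = 1/1.02·[0.8222·12.0500 + 0.1778·0.0000] = 9.7135
Node d (S = 68.25): V_d = 1/1.02·[0.8222·0.0000 + 0.1778·0.0000] = 0.0000
Node 0 (S = 105): V_0 = 1/1.02·[0.8222·9.7135 + 0.1778·0.0000] = 7.8301

$7.83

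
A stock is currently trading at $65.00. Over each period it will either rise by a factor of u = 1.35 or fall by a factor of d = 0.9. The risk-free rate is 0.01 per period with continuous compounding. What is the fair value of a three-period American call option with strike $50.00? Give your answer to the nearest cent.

$17.57

Risk-neutral probability p = (e^0.01 − 0.9)/(1.35 − 0.9) = 0.1101/0.4500 = 0.2446
Terminal stock prices: S_uuu = 159.9, S_uud = 106.6, S_udd = 71.08, S_ddd = 47.39
Terminal payoffs (S − K): max(109.9, 0) = 109.9, max(56.62, 0) = 56.62, max(21.08, 0) = 21.08, max(-2.615, 0) = 0
Node uu (S = 118.5): continuation = e^(−0.01)·[0.2446·109.9244 + 0.7554·56.6163] = 68.9600; exercise value = 68.4625 ≤ continuation, so V_uu = 68.9600
Node ud (S = 78.98): continuation = e^(−0.01)·[0.2446·56.6163 + 0.7554·21.0775] = 29.4725; exercise value = 28.9750 ≤ continuation, so V_ud = 29.4725
Node dd (S = 52.65): continuation = e^(−0.01)·[0.2446·21.0775 + 0.7554·0.0000] = 5.1033; exercise value = 2.6500 ≤ continuation, so V_dd = 5.1033
Node u (S = 87.75): continuation = e^(−0.01)·[0.2446·68.9600 + 0.7554·29.4725] = 38.7401; exercise value = 37.7500 ≤ continuation, so V_u = 38.7401
Node d (S = 58.5): continuation = e^(−0.01)·[0.2446·29.4725 + 0.7554·5.1033] = 10.9529; exercise value = 8.5000 ≤ continuation, so V_d = 10.9529
Node 0 (S = 65): continuation = e^(−0.01)·[0.2446·38.7401 + 0.7554·10.9529] = 17.5718; exercise value = 15.0000 ≤ continuation, so V_0 = 17.5718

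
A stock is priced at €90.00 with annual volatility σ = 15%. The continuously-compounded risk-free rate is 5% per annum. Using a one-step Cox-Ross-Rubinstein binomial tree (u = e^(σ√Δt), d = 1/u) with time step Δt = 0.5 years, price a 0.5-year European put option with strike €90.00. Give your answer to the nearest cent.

CRR parameters: u = e^(σ√Δt) = e^(0.15·√0.5) = 1.1119, d = 1/u = 0.8994
Per-period rate: rΔt = 0.05·0.5 = 0.025, so R = e^0.025 = 1.0253
Risk-neutral probability p = (e^0.025 − 0.8994)/(1.1119 − 0.8994) = 0.1259/0.2125 = 0.5926
Terminal stock prices: S_u = 100.1, S_d = 80.94
Terminal payoffs (K − S): max(-10.07, 0) = 0, max(9.057, 0) = 9.057
Node 0 (S = 90): V_0 = e^(−0.025)·[0.5926·0.0000 + 0.4074·9.0571] = 3.5986

€3.60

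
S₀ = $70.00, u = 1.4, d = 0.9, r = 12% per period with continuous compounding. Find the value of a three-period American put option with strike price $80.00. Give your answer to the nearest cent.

Risk-neutral probability p = (e^0.12 − 0.9)/(1.4 − 0.9) = 0.2275/0.5000 = 0.4550
Terminal stock prices: S_uuu = 192.1, S_uud = 123.5, S_udd = 79.38, S_ddd = 51.03
Terminal payoffs (K − S): max(-112.1, 0) = 0, max(-43.48, 0) = 0, max(0.62, 0) = 0.62, max(28.97, 0) = 28.97
Node uu (S = 137.2): continuation = e^(−0.12)·[0.4550·0.0000 + 0.5450·0.0000] = 0.0000; exercise value = 0.0000 ≤ continuation, so V_uu = 0.0000
Node ud (S = 88.2): continuation = e^(−0.12)·[0.4550·0.0000 + 0.5450·0.6200] = 0.2997; exercise value = 0.0000 ≤ continuation, so V_ud = 0.2997
Node dd (S = 56.7): continuation = e^(−0.12)·[0.4550·0.6200 + 0.5450·28.9700] = 14.2536; exercise value = 23.3000 > continuation, so V_dd = 23.3000 (exercise)
Node u (S = 98): continuation = e^(−0.12)·[0.4550·0.0000 + 0.5450·0.2997] = 0.1449; exercise value = 0.0000 ≤ continuation, so V_u = 0.1449
Node d (S = 63): continuation = e^(−0.12)·[0.4550·0.2997 + 0.5450·23.3000] = 11.3836; exercise value = 17.0000 > continuation, so V_d = 17.0000 (exercise)
Node 0 (S = 70): continuation = e^(−0.12)·[0.4550·0.1449 + 0.5450·17.0000] = 8.2759; exercise value = 10.0000 > continuation, so V_0 = 10.0000 (exercise)

$10.00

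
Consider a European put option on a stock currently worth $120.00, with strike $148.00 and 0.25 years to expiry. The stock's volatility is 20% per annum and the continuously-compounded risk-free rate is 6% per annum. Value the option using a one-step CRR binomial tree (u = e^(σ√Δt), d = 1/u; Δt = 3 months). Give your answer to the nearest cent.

$25.80

CRR parameters: u = e^(σ√Δt) = e^(0.2·√0.25) = 1.1052, d = 1/u = 0.9048
Per-period rate: rΔt = 0.06·0.25 = 0.015, so R = e^0.015 = 1.0151
Risk-neutral probability p = (e^0.015 − 0.9048)/(1.1052 − 0.9048) = 0.1103/0.2003 = 0.5505
Terminal stock prices: S_u = 132.6, S_d = 108.6
Terminal payoffs (K − S): max(15.38, 0) = 15.38, max(39.42, 0) = 39.42
Node 0 (S = 120): V_0 = e^(−0.015)·[0.5505·15.3795 + 0.4495·39.4195] = 25.7966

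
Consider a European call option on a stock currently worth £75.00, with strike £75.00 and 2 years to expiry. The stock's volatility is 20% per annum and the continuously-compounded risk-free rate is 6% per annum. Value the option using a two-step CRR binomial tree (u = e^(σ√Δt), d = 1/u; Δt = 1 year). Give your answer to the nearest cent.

CRR parameters: u = e^(σ√Δt) = e^(0.2·√1) = 1.2214, d = 1/u = 0.8187
Per-period rate: rΔt = 0.06·1 = 0.06, so R = e^0.06 = 1.0618
Risk-neutral probability p = (e^0.06 − 0.8187)/(1.2214 − 0.8187) = 0.2431/0.4027 = 0.6037
Terminal stock prices: S_uu = 111.9, S_ud = 75, S_dd = 50.27
Terminal payoffs (S − K): max(36.89, 0) = 36.89, max(0, 0) = 0, max(-24.73, 0) = 0
Node u (S = 91.61): V_u = e^(−0.06)·[0.6037·36.8869 + 0.3963·0.0000] = 20.9729
Node d (S = 61.4): V_d = e^(−0.06)·[0.6037·0.0000 + 0.3963·0.0000] = 0.0000
Node 0 (S = 75): V_0 = e^(−0.06)·[0.6037·20.9729 + 0.3963·0.0000] = 11.9246

£11.92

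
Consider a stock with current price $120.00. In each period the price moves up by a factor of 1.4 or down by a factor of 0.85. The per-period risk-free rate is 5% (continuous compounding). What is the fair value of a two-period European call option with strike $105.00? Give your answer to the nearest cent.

$31.65

Risk-neutral probability p = (e^0.05 − 0.85)/(1.4 − 0.85) = 0.2013/0.5500 = 0.3659
Terminal stock prices: S_uu = 235.2, S_ud = 142.8, S_dd = 86.7
Terminal payoffs (S − K): max(130.2, 0) = 130.2, max(37.8, 0) = 37.8, max(-18.3, 0) = 0
Node u (S = 168): V_u = e^(−0.05)·[0.3659·130.2000 + 0.6341·37.8000] = 68.1209
Node d (S = 102): V_d = e^(−0.05)·[0.3659·37.8000 + 0.6341·0.0000] = 13.1582
Node 0 (S = 120): V_0 = e^(−0.05)·[0.3659·68.1209 + 0.6341·13.1582] = 31.6490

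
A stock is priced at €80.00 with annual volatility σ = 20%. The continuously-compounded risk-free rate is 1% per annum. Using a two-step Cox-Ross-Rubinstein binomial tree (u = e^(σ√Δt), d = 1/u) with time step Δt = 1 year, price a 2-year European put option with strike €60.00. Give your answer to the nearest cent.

CRR parameters: u = e^(σ√Δt) = e^(0.2·√1) = 1.2214, d = 1/u = 0.8187
Per-period rate: rΔt = 0.01·1 = 0.01, so R = e^0.01 = 1.0101
Risk-neutral probability p = (e^0.01 − 0.8187)/(1.2214 − 0.8187) = 0.1913/0.4027 = 0.4751
Terminal stock prices: S_uu = 119.3, S_ud = 80, S_dd = 53.63
Terminal payoffs (K − S): max(-59.35, 0) = 0, max(-20, 0) = 0, max(6.374, 0) = 6.374
Node u (S = 97.71): V_u = e^(−0.01)·[0.4751·0.0000 + 0.5249·0.0000] = 0.0000
Node d (S = 65.5): V_d = e^(−0.01)·[0.4751·0.0000 + 0.5249·6.3744] = 3.3125
Node 0 (S = 80): V_0 = e^(−0.01)·[0.4751·0.0000 + 0.5249·3.3125] = 1.7213

€1.72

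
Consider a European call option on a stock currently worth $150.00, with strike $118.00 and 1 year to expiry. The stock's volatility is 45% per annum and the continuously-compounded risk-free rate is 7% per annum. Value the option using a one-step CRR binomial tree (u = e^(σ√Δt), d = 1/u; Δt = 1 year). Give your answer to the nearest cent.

CRR parameters: u = e^(σ√Δt) = e^(0.45·√1) = 1.5683, d = 1/u = 0.6376
Per-period rate: rΔt = 0.07·1 = 0.07, so R = e^0.07 = 1.0725
Risk-neutral probability p = (e^0.07 − 0.6376)/(1.5683 − 0.6376) = 0.4349/0.9307 = 0.4673
Terminal stock prices: S_u = 235.2, S_d = 95.64
Terminal payoffs (S − K): max(117.2, 0) = 117.2, max(-22.36, 0) = 0
Node 0 (S = 150): V_0 = e^(−0.07)·[0.4673·117.2468 + 0.5327·0.0000] = 51.0820

$51.08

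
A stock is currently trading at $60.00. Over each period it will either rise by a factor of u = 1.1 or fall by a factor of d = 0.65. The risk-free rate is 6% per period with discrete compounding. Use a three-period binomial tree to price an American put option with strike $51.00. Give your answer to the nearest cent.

Risk-neutral probability p = (1 + 0.06 − 0.65)/(1.1 − 0.65) = 0.4100/0.4500 = 0.9111
Terminal stock prices: S_uuu = 79.86, S_uud = 47.19, S_udd = 27.89, S_ddd = 16.48
Terminal payoffs (K − S): max(-28.86, 0) = 0, max(3.81, 0) = 3.81, max(23.11, 0) = 23.11, max(34.52, 0) = 34.52
Node uu (S = 72.6): continuation = 1/1.06·[0.9111·0.0000 + 0.0889·3.8100] = 0.3195; exercise value = 0.0000 ≤ continuation, so V_uu = 0.3195
Node ud (S = 42.9): continuation = 1/1.06·[0.9111·3.8100 + 0.0889·23.1150] = 5.2132; exercise value = 8.1000 > continuation, so V_ud = 8.1000 (exercise)
Node dd (S = 25.35): continuation = 1/1.06·[0.9111·23.1150 + 0.0889·34.5225] = 22.7632; exercise value = 25.6500 > continuation, so V_dd = 25.6500 (exercise)
Node u (S = 66): continuation = 1/1.06·[0.9111·0.3195 + 0.0889·8.1000] = 0.9539; exercise value = 0.0000 ≤ continuation, so V_u = 0.9539
Node d (S = 39): continuation = 1/1.06·[0.9111·8.1000 + 0.0889·25.6500] = 9.1132; exercise value = 12.0000 > continuation, so V_d = 12.0000 (exercise)
Node 0 (S = 60): continuation = 1/1.06·[0.9111·0.9539 + 0.0889·12.0000] = 1.8262; exercise value = 0.0000 ≤ continuation, so V_0 = 1.8262

$1.83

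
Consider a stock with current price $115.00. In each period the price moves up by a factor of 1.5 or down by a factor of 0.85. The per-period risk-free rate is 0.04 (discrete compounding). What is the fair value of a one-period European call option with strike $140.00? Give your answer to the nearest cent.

Risk-neutral probability p = (1 + 0.04 − 0.85)/(1.5 − 0.85) = 0.1900/0.6500 = 0.2923
Terminal stock prices: S_u = 172.5, S_d = 97.75
Terminal payoffs (S − K): max(32.5, 0) = 32.5, max(-42.25, 0) = 0
Node 0 (S = 115): V_0 = 1/1.04·[0.2923·32.5000 + 0.7077·0.0000] = 9.1346

$9.13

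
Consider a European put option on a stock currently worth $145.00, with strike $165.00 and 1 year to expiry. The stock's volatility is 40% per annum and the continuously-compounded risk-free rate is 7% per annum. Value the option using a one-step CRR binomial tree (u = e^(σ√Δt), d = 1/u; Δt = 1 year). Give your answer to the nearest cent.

$32.27

CRR parameters: u = e^(σ√Δt) = e^(0.4·√1) = 1.4918, d = 1/u = 0.6703
Per-period rate: rΔt = 0.07·1 = 0.07, so R = e^0.07 = 1.0725
Risk-neutral probability p = (e^0.07 − 0.6703)/(1.4918 − 0.6703) = 0.4022/0.8215 = 0.4896
Terminal stock prices: S_u = 216.3, S_d = 97.2
Terminal payoffs (K − S): max(-51.31, 0) = 0, max(67.8, 0) = 67.8
Node 0 (S = 145): V_0 = e^(−0.07)·[0.4896·0.0000 + 0.5104·67.8036] = 32.2689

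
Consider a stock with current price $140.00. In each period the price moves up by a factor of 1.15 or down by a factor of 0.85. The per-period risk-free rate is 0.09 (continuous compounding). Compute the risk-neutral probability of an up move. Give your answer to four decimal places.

Risk-neutral probability p = (e^0.09 − 0.85)/(1.15 − 0.85) = 0.2442/0.3000 = 0.8139

p = 0.8139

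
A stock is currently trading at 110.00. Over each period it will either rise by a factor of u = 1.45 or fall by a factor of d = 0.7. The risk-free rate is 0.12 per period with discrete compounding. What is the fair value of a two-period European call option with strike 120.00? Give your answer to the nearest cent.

Risk-neutral probability p = (1 + 0.12 − 0.7)/(1.45 − 0.7) = 0.4200/0.7500 = 0.5600
Terminal stock prices: S_uu = 231.3, S_ud = 111.6, S_dd = 53.9
Terminal payoffs (S − K): max(111.3, 0) = 111.3, max(-8.35, 0) = 0, max(-66.1, 0) = 0
Node u (S = 159.5): V_u = 1/1.12·[0.5600·111.2750 + 0.4400·0.0000] = 55.6375
Node d (S = 77): V_d = 1/1.12·[0.5600·0.0000 + 0.4400·0.0000] = 0.0000
Node 0 (S = 110): V_0 = 1/1.12·[0.5600·55.6375 + 0.4400·0.0000] = 27.8188

27.82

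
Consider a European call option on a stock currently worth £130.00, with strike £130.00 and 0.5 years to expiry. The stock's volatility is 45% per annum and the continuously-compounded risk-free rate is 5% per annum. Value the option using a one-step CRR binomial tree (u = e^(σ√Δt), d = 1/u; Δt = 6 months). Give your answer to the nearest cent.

£21.86

CRR parameters: u = e^(σ√Δt) = e^(0.45·√0.5) = 1.3746, d = 1/u = 0.7275
Per-period rate: rΔt = 0.05·0.5 = 0.025, so R = e^0.025 = 1.0253
Risk-neutral probability p = (e^0.025 − 0.7275)/(1.3746 − 0.7275) = 0.2979/0.6472 = 0.4602
Terminal stock prices: S_u = 178.7, S_d = 94.57
Terminal payoffs (S − K): max(48.7, 0) = 48.7, max(-35.43, 0) = 0
Node 0 (S = 130): V_0 = e^(−0.025)·[0.4602·48.7043 + 0.5398·0.0000] = 21.8618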